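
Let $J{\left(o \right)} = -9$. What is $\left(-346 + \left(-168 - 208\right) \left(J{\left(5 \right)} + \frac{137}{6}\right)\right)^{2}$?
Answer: $\frac{276956164}{9} \approx 3.0773 \cdot 10^{7}$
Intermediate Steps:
$\left(-346 + \left(-168 - 208\right) \left(J{\left(5 \right)} + \frac{137}{6}\right)\right)^{2} = \left(-346 + \left(-168 - 208\right) \left(-9 + \frac{137}{6}\right)\right)^{2} = \left(-346 - 376 \left(-9 + 137 \cdot \frac{1}{6}\right)\right)^{2} = \left(-346 - 376 \left(-9 + \frac{137}{6}\right)\right)^{2} = \left(-346 - \frac{15604}{3}\right)^{2} = \left(- \frac{16642}{3}\right)^{2} = \frac{276956164}{9}$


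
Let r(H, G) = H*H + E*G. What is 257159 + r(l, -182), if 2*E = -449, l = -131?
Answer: 315179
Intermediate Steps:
E = -449/2 (E = (½)*(-449) = -449/2 ≈ -224.50)
r(H, G) = H² - 449*G/2 (r(H, G) = H*H - 449*G/2 = H² - 449*G/2)
257159 + r(l, -182) = 257159 + ((-131)² - 449/2*(-182)) = 257159 + (17161 + 40859) = 257159 + 58020 = 315179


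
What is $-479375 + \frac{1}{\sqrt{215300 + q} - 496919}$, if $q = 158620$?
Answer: $- \frac{118371166874026294}{246928118641} - \frac{4 \sqrt{23370}}{246928118641} \approx -4.7938 \cdot 10^{5}$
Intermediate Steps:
$-479375 + \frac{1}{\sqrt{215300 + q} - 496919} = -479375 + \frac{1}{\sqrt{215300 + 158620} - 496919} = -479375 + \frac{1}{\sqrt{373920} - 496919} = -479375 + \frac{1}{4 \sqrt{23370} - 496919} = -479375 + \frac{1}{-496919 + 4 \sqrt{23370}}$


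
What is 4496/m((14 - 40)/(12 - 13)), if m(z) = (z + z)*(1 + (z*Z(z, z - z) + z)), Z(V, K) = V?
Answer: 1124/9139 ≈ 0.12299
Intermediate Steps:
m(z) = 2*z*(1 + z + z²) (m(z) = (z + z)*(1 + (z*z + z)) = (2*z)*(1 + (z² + z)) = (2*z)*(1 + (z + z²)) = (2*z)*(1 + z + z²) = 2*z*(1 + z + z²))
4496/m((14 - 40)/(12 - 13)) = 4496/((2*((14 - 40)/(12 - 13))*(1 + (14 - 40)/(12 - 13) + ((14 - 40)/(12 - 13))²))) = 4496/((2*(-26/(-1))*(1 - 26/(-1) + (-26/(-1))²))) = 4496/((2*(-26*(-1))*(1 - 26*(-1) + (-26*(-1))²))) = 4496/((2*26*(1 + 26 + 26²))) = 4496/((2*26*(1 + 26 + 676))) = 4496/((2*26*703)) = 4496/36556 = 4496*(1/36556) = 1124/9139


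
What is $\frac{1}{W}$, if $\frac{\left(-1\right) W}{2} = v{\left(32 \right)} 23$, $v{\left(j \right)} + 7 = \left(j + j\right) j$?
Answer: $- \frac{1}{93886} \approx -1.0651 \cdot 10^{-5}$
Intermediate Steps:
$v{\left(j \right)} = -7 + 2 j^{2}$ ($v{\left(j \right)} = -7 + \left(j + j\right) j = -7 + 2 j j = -7 + 2 j^{2}$)
$W = -93886$ ($W = - 2 \left(-7 + 2 \cdot 32^{2}\right) 23 = - 2 \left(-7 + 2 \cdot 1024\right) 23 = - 2 \left(-7 + 2048\right) 23 = - 2 \cdot 2041 \cdot 23 = \left(-2\right) 46943 = -93886$)
$\frac{1}{W} = \frac{1}{-93886} = - \frac{1}{93886}$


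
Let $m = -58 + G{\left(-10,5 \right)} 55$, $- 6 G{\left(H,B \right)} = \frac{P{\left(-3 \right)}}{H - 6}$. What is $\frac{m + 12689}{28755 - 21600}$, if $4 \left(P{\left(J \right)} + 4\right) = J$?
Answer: $\frac{4849259}{2747520} \approx 1.765$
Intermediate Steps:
$P{\left(J \right)} = -4 + \frac{J}{4}$
$G{\left(H,B \right)} = \frac{19}{24 \left(-6 + H\right)}$ ($G{\left(H,B \right)} = - \frac{\left(-4 + \frac{1}{4} \left(-3\right)\right) \frac{1}{H - 6}}{6} = - \frac{\left(-4 - \frac{3}{4}\right) \frac{1}{H - 6}}{6} = - \frac{\left(- \frac{19}{4}\right) \frac{1}{-6 + H}}{6} = \frac{19}{24 \left(-6 + H\right)}$)
$m = - \frac{23317}{384}$ ($m = -58 + \frac{19}{24 \left(-6 - 10\right)} 55 = -58 + \frac{19}{24 \left(-16\right)} 55 = -58 + \frac{19}{24} \left(- \frac{1}{16}\right) 55 = -58 - \frac{1045}{384} = - \frac{23317}{384} \approx -60.721$)
$\frac{m + 12689}{28755 - 21600} = \frac{- \frac{23317}{384} + 12689}{28755 - 21600} = \frac{4849259}{384 \cdot 7155} = \frac{4849259}{384} \cdot \frac{1}{7155} = \frac{4849259}{2747520}$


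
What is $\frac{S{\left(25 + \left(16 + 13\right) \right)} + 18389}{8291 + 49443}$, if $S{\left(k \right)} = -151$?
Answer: $\frac{9119}{28867} \approx 0.3159$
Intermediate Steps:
$\frac{S{\left(25 + \left(16 + 13\right) \right)} + 18389}{8291 + 49443} = \frac{-151 + 18389}{8291 + 49443} = \frac{18238}{57734} = 18238 \cdot \frac{1}{57734} = \frac{9119}{28867}$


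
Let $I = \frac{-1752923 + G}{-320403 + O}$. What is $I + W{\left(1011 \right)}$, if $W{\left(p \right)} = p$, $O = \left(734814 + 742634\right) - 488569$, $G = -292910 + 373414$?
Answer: $\frac{674156817}{668476} \approx 1008.5$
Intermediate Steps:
$G = 80504$
$O = 988879$ ($O = 1477448 - 488569 = 988879$)
$I = - \frac{1672419}{668476}$ ($I = \frac{-1752923 + 80504}{-320403 + 988879} = - \frac{1672419}{668476} \approx -2.5018$)
$I + W{\left(1011 \right)} = - \frac{1672419}{668476} + 1011 = \frac{674156817}{668476}$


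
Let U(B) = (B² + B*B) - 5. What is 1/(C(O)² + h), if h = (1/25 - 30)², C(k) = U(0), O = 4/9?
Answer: 625/576626 ≈ 0.0010839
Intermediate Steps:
O = 4/9 (O = 4*(⅑) = 4/9 ≈ 0.44444)
U(B) = -5 + 2*B² (U(B) = (B² + B²) - 5 = 2*B² - 5 = -5 + 2*B²)
C(k) = -5 (C(k) = -5 + 2*0² = -5 + 2*0 = -5 + 0 = -5)
h = 561001/625 (h = (1/25 - 30)² = (-749/25)² = 561001/625 ≈ 897.60)
1/(C(O)² + h) = 1/((-5)² + 561001/625) = 1/(25 + 561001/625) = 1/(576626/625) = 625/576626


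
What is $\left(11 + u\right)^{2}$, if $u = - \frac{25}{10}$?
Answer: $\frac{289}{4} \approx 72.25$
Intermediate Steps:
$u = - \frac{5}{2}$ ($u = \left(-25\right) \frac{1}{10} = - \frac{5}{2} \approx -2.5$)
$\left(11 + u\right)^{2} = \left(11 - \frac{5}{2}\right)^{2} = \left(\frac{17}{2}\right)^{2} = \frac{289}{4}$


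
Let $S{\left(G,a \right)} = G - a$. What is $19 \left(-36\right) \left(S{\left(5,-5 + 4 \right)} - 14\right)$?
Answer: $5472$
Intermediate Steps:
$19 \left(-36\right) \left(S{\left(5,-5 + 4 \right)} - 14\right) = 19 \left(-36\right) \left(\left(5 - \left(-5 + 4\right)\right) - 14\right) = - 684 \left(\left(5 - -1\right) - 14\right) = - 684 \left(\left(5 + 1\right) - 14\right) = - 684 \left(6 - 14\right) = \left(-684\right) \left(-8\right) = 5472$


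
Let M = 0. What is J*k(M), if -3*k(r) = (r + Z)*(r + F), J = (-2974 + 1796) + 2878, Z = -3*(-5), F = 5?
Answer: -42500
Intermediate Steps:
Z = 15
J = 1700 (J = -1178 + 2878 = 1700)
k(r) = -(5 + r)*(15 + r)/3 (k(r) = -(r + 15)*(r + 5)/3 = -(15 + r)*(5 + r)/3 = -(5 + r)*(15 + r)/3)
J*k(M) = 1700*(-25 - 20/3*0 - 1/3*0**2) = 1700*(-25 + 0 - 1/3*0) = 1700*(-25 + 0 + 0) = 1700*(-25) = -42500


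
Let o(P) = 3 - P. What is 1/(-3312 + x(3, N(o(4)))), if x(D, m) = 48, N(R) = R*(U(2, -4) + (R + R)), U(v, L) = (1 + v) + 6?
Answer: -1/3264 ≈ -0.00030637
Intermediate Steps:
U(v, L) = 7 + v
N(R) = R*(9 + 2*R) (N(R) = R*((7 + 2) + (R + R)) = R*(9 + 2*R))
1/(-3312 + x(3, N(o(4)))) = 1/(-3312 + 48) = 1/(-3264) = -1/3264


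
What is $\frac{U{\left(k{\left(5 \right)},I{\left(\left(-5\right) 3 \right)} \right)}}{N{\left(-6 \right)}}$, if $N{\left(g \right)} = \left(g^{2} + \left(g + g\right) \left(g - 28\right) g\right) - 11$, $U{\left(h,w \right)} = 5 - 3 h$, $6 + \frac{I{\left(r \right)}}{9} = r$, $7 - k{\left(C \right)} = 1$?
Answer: $\frac{13}{2423} \approx 0.0053653$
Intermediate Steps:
$k{\left(C \right)} = 6$ ($k{\left(C \right)} = 7 - 1 = 6$)
$I{\left(r \right)} = -54 + 9 r$
$N{\left(g \right)} = -11 + g^{2} + 2 g^{2} \left(-28 + g\right)$ ($N{\left(g \right)} = \left(g^{2} + 2 g \left(-28 + g\right) g\right) - 11 = \left(g^{2} + 2 g^{2} \left(-28 + g\right)\right) - 11 = -11 + g^{2} + 2 g^{2} \left(-28 + g\right)$)
$\frac{U{\left(k{\left(5 \right)},I{\left(\left(-5\right) 3 \right)} \right)}}{N{\left(-6 \right)}} = \frac{5 - 18}{-11 - 55 \left(-6\right)^{2} + 2 \left(-6\right)^{3}} = \frac{5 - 18}{-11 - 1980 + 2 \left(-216\right)} = - \frac{13}{-11 - 1980 - 432} = - \frac{13}{-2423} = \left(-13\right) \left(- \frac{1}{2423}\right) = \frac{13}{2423}$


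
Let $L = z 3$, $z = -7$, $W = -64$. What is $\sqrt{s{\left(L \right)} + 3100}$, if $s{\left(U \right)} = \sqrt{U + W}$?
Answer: $\sqrt{3100 + i \sqrt{85}} \approx 55.678 + 0.08279 i$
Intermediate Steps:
$L = -21$ ($L = \left(-7\right) 3 = -21$)
$s{\left(U \right)} = \sqrt{-64 + U}$ ($s{\left(U \right)} = \sqrt{U - 64} = \sqrt{-64 + U}$)
$\sqrt{s{\left(L \right)} + 3100} = \sqrt{\sqrt{-64 - 21} + 3100} = \sqrt{\sqrt{-85} + 3100} = \sqrt{i \sqrt{85} + 3100} = \sqrt{3100 + i \sqrt{85}}$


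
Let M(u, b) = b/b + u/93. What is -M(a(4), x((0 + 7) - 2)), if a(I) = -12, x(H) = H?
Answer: -27/31 ≈ -0.87097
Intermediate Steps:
M(u, b) = 1 + u/93 (M(u, b) = 1 + u*(1/93) = 1 + u/93)
-M(a(4), x((0 + 7) - 2)) = -(1 + (1/93)*(-12)) = -(1 - 4/31) = -1*27/31 = -27/31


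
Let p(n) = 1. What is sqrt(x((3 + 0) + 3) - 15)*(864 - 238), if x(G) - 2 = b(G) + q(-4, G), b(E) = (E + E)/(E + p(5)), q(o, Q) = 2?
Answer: 626*I*sqrt(455)/7 ≈ 1907.6*I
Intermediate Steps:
b(E) = 2*E/(1 + E) (b(E) = (E + E)/(E + 1) = (2*E)/(1 + E) = 2*E/(1 + E))
x(G) = 4 + 2*G/(1 + G) (x(G) = 2 + (2*G/(1 + G) + 2) = 2 + (2 + 2*G/(1 + G)) = 4 + 2*G/(1 + G))
sqrt(x((3 + 0) + 3) - 15)*(864 - 238) = sqrt(2*(2 + 3*((3 + 0) + 3))/(1 + ((3 + 0) + 3)) - 15)*(864 - 238) = sqrt(2*(2 + 3*(3 + 3))/(1 + (3 + 3)) - 15)*626 = sqrt(2*(2 + 3*6)/(1 + 6) - 15)*626 = sqrt(2*(2 + 18)/7 - 15)*626 = sqrt(2*(1/7)*20 - 15)*626 = sqrt(40/7 - 15)*626 = sqrt(-65/7)*626 = (I*sqrt(455)/7)*626 = 626*I*sqrt(455)/7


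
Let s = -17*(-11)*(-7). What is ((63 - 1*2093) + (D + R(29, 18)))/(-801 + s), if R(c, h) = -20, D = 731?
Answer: 1319/2110 ≈ 0.62512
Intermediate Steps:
s = -1309 (s = 187*(-7) = -1309)
((63 - 1*2093) + (D + R(29, 18)))/(-801 + s) = ((63 - 1*2093) + (731 - 20))/(-801 - 1309) = ((63 - 2093) + 711)/(-2110) = (-2030 + 711)*(-1/2110) = -1319*(-1/2110) = 1319/2110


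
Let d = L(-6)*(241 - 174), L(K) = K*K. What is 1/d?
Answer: 1/2412 ≈ 0.00041459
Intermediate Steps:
L(K) = K²
d = 2412 (d = (-6)²*(241 - 174) = 36*67 = 2412)
1/d = 1/2412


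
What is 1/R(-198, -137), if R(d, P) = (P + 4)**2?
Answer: 1/17689 ≈ 5.6532e-5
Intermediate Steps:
R(d, P) = (4 + P)**2
1/R(-198, -137) = 1/((4 - 137)**2) = 1/((-133)**2) = 1/17689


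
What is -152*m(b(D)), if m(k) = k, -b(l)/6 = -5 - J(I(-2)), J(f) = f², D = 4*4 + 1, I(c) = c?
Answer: -8208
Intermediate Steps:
D = 17 (D = 16 + 1 = 17)
b(l) = 54 (b(l) = -6*(-5 - 1*(-2)²) = -6*(-5 - 1*4) = -6*(-5 - 4) = -6*(-9) = 54)
-152*m(b(D)) = -152*54 = -8208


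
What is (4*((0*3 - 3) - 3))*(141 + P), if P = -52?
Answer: -2136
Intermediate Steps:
(4*((0*3 - 3) - 3))*(141 + P) = (4*((0*3 - 3) - 3))*(141 - 52) = (4*((0 - 3) - 3))*89 = (4*(-3 - 3))*89 = (4*(-6))*89 = -24*89 = -2136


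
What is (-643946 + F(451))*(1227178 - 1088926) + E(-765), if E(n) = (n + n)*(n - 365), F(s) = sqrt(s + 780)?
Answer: -89025093492 + 138252*sqrt(1231) ≈ -8.9020e+10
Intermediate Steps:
F(s) = sqrt(780 + s)
E(n) = 2*n*(-365 + n) (E(n) = (2*n)*(-365 + n) = 2*n*(-365 + n))
(-643946 + F(451))*(1227178 - 1088926) + E(-765) = (-643946 + sqrt(780 + 451))*(1227178 - 1088926) + 2*(-765)*(-365 - 765) = (-643946 + sqrt(1231))*138252 + 2*(-765)*(-1130) = (-89026822392 + 138252*sqrt(1231)) + 1728900 = -89025093492 + 138252*sqrt(1231)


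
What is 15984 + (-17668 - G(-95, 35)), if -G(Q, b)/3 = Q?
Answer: -1969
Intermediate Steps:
G(Q, b) = -3*Q
15984 + (-17668 - G(-95, 35)) = 15984 + (-17668 - (-3)*(-95)) = 15984 + (-17668 - 1*285) = 15984 + (-17668 - 285) = 15984 - 17953 = -1969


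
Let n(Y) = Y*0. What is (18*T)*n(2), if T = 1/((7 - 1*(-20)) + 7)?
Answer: 0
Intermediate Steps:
n(Y) = 0
T = 1/34 (T = 1/((7 + 20) + 7) = 1/(27 + 7) = 1/34 ≈ 0.029412)
(18*T)*n(2) = (18*(1/34))*0 = (9/17)*0 = 0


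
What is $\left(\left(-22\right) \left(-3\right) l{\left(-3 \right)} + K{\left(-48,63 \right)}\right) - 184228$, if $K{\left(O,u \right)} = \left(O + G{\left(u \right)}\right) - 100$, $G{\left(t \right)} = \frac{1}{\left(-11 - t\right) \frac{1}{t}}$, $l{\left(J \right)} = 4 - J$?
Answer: $- \frac{13609699}{74} \approx -1.8391 \cdot 10^{5}$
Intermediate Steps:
$G{\left(t \right)} = \frac{t}{-11 - t}$ ($G{\left(t \right)} = \frac{1}{\frac{1}{t} \left(-11 - t\right)} = \frac{t}{-11 - t}$)
$K{\left(O,u \right)} = -100 + O - \frac{u}{11 + u}$ ($K{\left(O,u \right)} = \left(O - \frac{u}{11 + u}\right) - 100 = -100 + O - \frac{u}{11 + u}$)
$\left(\left(-22\right) \left(-3\right) l{\left(-3 \right)} + K{\left(-48,63 \right)}\right) - 184228 = \left(\left(-22\right) \left(-3\right) \left(4 - -3\right) + \frac{\left(-1\right) 63 + \left(-100 - 48\right) \left(11 + 63\right)}{11 + 63}\right) - 184228 = \left(66 \left(4 + 3\right) + \frac{-63 - 10952}{74}\right) - 184228 = \left(66 \cdot 7 + \frac{-63 - 10952}{74}\right) - 184228 = \left(462 + \frac{1}{74} \left(-11015\right)\right) - 184228 = \left(462 - \frac{11015}{74}\right) - 184228 = \frac{23173}{74} - 184228 = - \frac{13609699}{74}$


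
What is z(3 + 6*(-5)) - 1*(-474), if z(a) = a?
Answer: 447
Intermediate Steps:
z(3 + 6*(-5)) - 1*(-474) = (3 + 6*(-5)) - 1*(-474) = (3 - 30) + 474 = -27 + 474 = 447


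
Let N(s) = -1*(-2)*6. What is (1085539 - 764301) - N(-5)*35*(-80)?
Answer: 354838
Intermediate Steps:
N(s) = 12 (N(s) = 2*6 = 12)
(1085539 - 764301) - N(-5)*35*(-80) = (1085539 - 764301) - 12*35*(-80) = 321238 - 420*(-80) = 321238 - 1*(-33600) = 321238 + 33600 = 354838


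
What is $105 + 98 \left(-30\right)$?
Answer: $-2835$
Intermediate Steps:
$105 + 98 \left(-30\right) = 105 - 2940 = -2835$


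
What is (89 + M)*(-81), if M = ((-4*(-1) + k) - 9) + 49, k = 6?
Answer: -11259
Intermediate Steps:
M = 50 (M = ((-4*(-1) + 6) - 9) + 49 = ((4 + 6) - 9) + 49 = (10 - 9) + 49 = 1 + 49 = 50)
(89 + M)*(-81) = (89 + 50)*(-81) = 139*(-81) = -11259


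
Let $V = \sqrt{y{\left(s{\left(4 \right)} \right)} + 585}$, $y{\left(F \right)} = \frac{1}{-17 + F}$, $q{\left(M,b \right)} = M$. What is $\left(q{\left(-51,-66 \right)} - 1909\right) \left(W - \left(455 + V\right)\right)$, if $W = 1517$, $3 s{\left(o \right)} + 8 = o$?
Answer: $-2081520 + \frac{784 \sqrt{442365}}{11} \approx -2.0341 \cdot 10^{6}$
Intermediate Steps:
$s{\left(o \right)} = - \frac{8}{3} + \frac{o}{3}$
$V = \frac{2 \sqrt{442365}}{55}$ ($V = \sqrt{\frac{1}{-17 + \left(- \frac{8}{3} + \frac{1}{3} \cdot 4\right)} + 585} = \sqrt{\frac{1}{-17 + \left(- \frac{8}{3} + \frac{4}{3}\right)} + 585} = \sqrt{\frac{1}{-17 - \frac{4}{3}} + 585} = \sqrt{\frac{1}{- \frac{55}{3}} + 585} = \sqrt{- \frac{3}{55} + 585} = \sqrt{\frac{32172}{55}} = \frac{2 \sqrt{442365}}{55} \approx 24.186$)
$\left(q{\left(-51,-66 \right)} - 1909\right) \left(W - \left(455 + V\right)\right) = \left(-51 - 1909\right) \left(1517 - \left(455 + \frac{2 \sqrt{442365}}{55}\right)\right) = - 1960 \left(1517 - \left(455 + \frac{2 \sqrt{442365}}{55}\right)\right) = - 1960 \left(1062 - \frac{2 \sqrt{442365}}{55}\right) = -2081520 + \frac{784 \sqrt{442365}}{11}$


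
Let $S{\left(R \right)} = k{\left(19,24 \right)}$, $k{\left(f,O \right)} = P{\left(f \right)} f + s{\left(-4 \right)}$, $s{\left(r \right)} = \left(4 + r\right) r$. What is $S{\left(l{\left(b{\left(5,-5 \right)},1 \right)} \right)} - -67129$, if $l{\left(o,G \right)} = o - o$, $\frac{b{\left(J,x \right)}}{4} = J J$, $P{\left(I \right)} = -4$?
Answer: $67053$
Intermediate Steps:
$b{\left(J,x \right)} = 4 J^{2}$ ($b{\left(J,x \right)} = 4 J J = 4 J^{2}$)
$s{\left(r \right)} = r \left(4 + r\right)$
$l{\left(o,G \right)} = 0$
$k{\left(f,O \right)} = - 4 f$ ($k{\left(f,O \right)} = - 4 f - 4 \left(4 - 4\right) = - 4 f - 0 = - 4 f + 0 = - 4 f$)
$S{\left(R \right)} = -76$ ($S{\left(R \right)} = \left(-4\right) 19 = -76$)
$S{\left(l{\left(b{\left(5,-5 \right)},1 \right)} \right)} - -67129 = -76 - -67129 = -76 + 67129 = 67053$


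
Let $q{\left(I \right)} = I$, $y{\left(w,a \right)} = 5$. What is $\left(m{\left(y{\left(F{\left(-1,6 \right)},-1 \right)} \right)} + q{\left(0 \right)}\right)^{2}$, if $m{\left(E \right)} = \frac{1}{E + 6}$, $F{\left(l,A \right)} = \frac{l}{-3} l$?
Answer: $\frac{1}{121} \approx 0.0082645$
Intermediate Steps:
$F{\left(l,A \right)} = - \frac{l^{2}}{3}$ ($F{\left(l,A \right)} = l \left(- \frac{1}{3}\right) l = - \frac{l}{3} l = - \frac{l^{2}}{3}$)
$m{\left(E \right)} = \frac{1}{6 + E}$
$\left(m{\left(y{\left(F{\left(-1,6 \right)},-1 \right)} \right)} + q{\left(0 \right)}\right)^{2} = \left(\frac{1}{6 + 5} + 0\right)^{2} = \left(\frac{1}{11} + 0\right)^{2} = \left(\frac{1}{11}\right)^{2} = \frac{1}{121}$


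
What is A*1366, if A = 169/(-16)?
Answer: -115427/8 ≈ -14428.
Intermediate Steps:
A = -169/16 (A = 169*(-1/16) = -169/16 ≈ -10.563)
A*1366 = -169/16*1366 = -115427/8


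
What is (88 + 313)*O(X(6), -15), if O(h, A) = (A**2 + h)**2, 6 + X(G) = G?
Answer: 20300625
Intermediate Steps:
X(G) = -6 + G
O(h, A) = (h + A**2)**2
(88 + 313)*O(X(6), -15) = (88 + 313)*((-6 + 6) + (-15)**2)**2 = 401*(0 + 225)**2 = 401*225**2 = 401*50625 = 20300625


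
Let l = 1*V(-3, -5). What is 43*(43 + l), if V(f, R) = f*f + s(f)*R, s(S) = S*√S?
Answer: 2236 + 645*I*√3 ≈ 2236.0 + 1117.2*I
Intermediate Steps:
s(S) = S^(3/2)
V(f, R) = f² + R*f^(3/2) (V(f, R) = f*f + f^(3/2)*R = f² + R*f^(3/2))
l = 9 + 15*I*√3 (l = 1*((-3)² - (-15)*I*√3) = 1*(9 - (-15)*I*√3) = 1*(9 + 15*I*√3) = 9 + 15*I*√3 ≈ 9.0 + 25.981*I)
43*(43 + l) = 43*(43 + (9 + 15*I*√3)) = 43*(52 + 15*I*√3) = 2236 + 645*I*√3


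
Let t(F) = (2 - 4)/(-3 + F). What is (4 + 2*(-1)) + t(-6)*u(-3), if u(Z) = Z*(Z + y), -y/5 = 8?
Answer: 92/3 ≈ 30.667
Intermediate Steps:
y = -40 (y = -5*8 = -40)
t(F) = -2/(-3 + F)
u(Z) = Z*(-40 + Z) (u(Z) = Z*(Z - 40) = Z*(-40 + Z))
(4 + 2*(-1)) + t(-6)*u(-3) = (4 + 2*(-1)) + (-2/(-3 - 6))*(-3*(-40 - 3)) = (4 - 2) + (-2/(-9))*(-3*(-43)) = 2 - 2*(-⅑)*129 = 2 + (2/9)*129 = 2 + 86/3 = 92/3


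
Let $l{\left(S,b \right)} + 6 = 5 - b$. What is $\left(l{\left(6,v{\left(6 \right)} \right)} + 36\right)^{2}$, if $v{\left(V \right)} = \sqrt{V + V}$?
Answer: $1237 - 140 \sqrt{3} \approx 994.51$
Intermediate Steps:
$v{\left(V \right)} = \sqrt{2} \sqrt{V}$ ($v{\left(V \right)} = \sqrt{2 V} = \sqrt{2} \sqrt{V}$)
$l{\left(S,b \right)} = -1 - b$ ($l{\left(S,b \right)} = -6 - \left(-5 + b\right) = -1 - b$)
$\left(l{\left(6,v{\left(6 \right)} \right)} + 36\right)^{2} = \left(\left(-1 - \sqrt{2} \sqrt{6}\right) + 36\right)^{2} = \left(\left(-1 - 2 \sqrt{3}\right) + 36\right)^{2} = \left(35 - 2 \sqrt{3}\right)^{2}$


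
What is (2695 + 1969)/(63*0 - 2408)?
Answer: -583/301 ≈ -1.9369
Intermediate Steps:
(2695 + 1969)/(63*0 - 2408) = 4664/(0 - 2408) = 4664/(-2408) = 4664*(-1/2408) = -583/301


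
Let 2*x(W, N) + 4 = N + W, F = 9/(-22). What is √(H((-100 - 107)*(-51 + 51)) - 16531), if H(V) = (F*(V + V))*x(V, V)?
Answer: I*√16531 ≈ 128.57*I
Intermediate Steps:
F = -9/22 (F = 9*(-1/22) = -9/22 ≈ -0.40909)
x(W, N) = -2 + N/2 + W/2 (x(W, N) = -2 + (N + W)/2 = -2 + (N/2 + W/2) = -2 + N/2 + W/2)
H(V) = -9*V*(-2 + V)/11 (H(V) = (-9*(V + V)/22)*(-2 + V/2 + V/2) = (-9*V/11)*(-2 + V) = -9*V*(-2 + V)/11)
√(H((-100 - 107)*(-51 + 51)) - 16531) = √(9*((-100 - 107)*(-51 + 51))*(2 - (-100 - 107)*(-51 + 51))/11 - 16531) = √(9*(-207*0)*(2 - (-207)*0)/11 - 16531) = √((9/11)*0*(2 - 1*0) - 16531) = √((9/11)*0*(2 + 0) - 16531) = √((9/11)*0*2 - 16531) = √(0 - 16531) = √(-16531) = I*√16531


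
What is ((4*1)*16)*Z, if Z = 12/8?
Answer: 96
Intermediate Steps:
Z = 3/2 (Z = 12*(⅛) = 3/2 ≈ 1.5000)
((4*1)*16)*Z = ((4*1)*16)*(3/2) = (4*16)*(3/2) = 64*(3/2) = 96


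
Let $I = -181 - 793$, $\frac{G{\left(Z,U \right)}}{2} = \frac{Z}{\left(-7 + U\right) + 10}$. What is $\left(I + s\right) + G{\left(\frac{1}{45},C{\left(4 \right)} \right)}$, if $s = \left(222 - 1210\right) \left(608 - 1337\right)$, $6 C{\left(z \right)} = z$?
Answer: $\frac{118680872}{165} \approx 7.1928 \cdot 10^{5}$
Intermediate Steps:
$C{\left(z \right)} = \frac{z}{6}$
$G{\left(Z,U \right)} = \frac{2 Z}{3 + U}$ ($G{\left(Z,U \right)} = 2 \frac{Z}{\left(-7 + U\right) + 10} = 2 \frac{Z}{3 + U} = \frac{2 Z}{3 + U}$)
$I = -974$
$s = 720252$ ($s = \left(-988\right) \left(-729\right) = 720252$)
$\left(I + s\right) + G{\left(\frac{1}{45},C{\left(4 \right)} \right)} = \left(-974 + 720252\right) + \frac{2}{45 \left(3 + \frac{1}{6} \cdot 4\right)} = 719278 + 2 \cdot \frac{1}{45} \frac{1}{3 + \frac{2}{3}} = 719278 + 2 \cdot \frac{1}{45} \frac{1}{\frac{11}{3}} = 719278 + 2 \cdot \frac{1}{45} \cdot \frac{3}{11} = 719278 + \frac{2}{165} = \frac{118680872}{165}$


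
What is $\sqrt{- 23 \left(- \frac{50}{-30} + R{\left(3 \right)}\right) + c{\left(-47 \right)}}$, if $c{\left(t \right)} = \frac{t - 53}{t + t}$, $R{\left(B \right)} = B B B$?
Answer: $\frac{4 i \sqrt{817941}}{141} \approx 25.657 i$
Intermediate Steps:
$R{\left(B \right)} = B^{3}$ ($R{\left(B \right)} = B^{2} B = B^{3}$)
$c{\left(t \right)} = \frac{-53 + t}{2 t}$
$\sqrt{- 23 \left(- \frac{50}{-30} + R{\left(3 \right)}\right) + c{\left(-47 \right)}} = \sqrt{- 23 \left(- \frac{50}{-30} + 3^{3}\right) + \frac{-53 - 47}{2 \left(-47\right)}} = \sqrt{- 23 \left(\left(-50\right) \left(- \frac{1}{30}\right) + 27\right) + \frac{1}{2} \left(- \frac{1}{47}\right) \left(-100\right)} = \sqrt{- 23 \left(\frac{5}{3} + 27\right) + \frac{50}{47}} = \sqrt{\left(-23\right) \frac{86}{3} + \frac{50}{47}} = \sqrt{- \frac{1978}{3} + \frac{50}{47}} = \sqrt{- \frac{92816}{141}} = \frac{4 i \sqrt{817941}}{141}$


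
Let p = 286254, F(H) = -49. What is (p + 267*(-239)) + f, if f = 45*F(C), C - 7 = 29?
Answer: 220236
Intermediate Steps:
C = 36 (C = 7 + 29 = 36)
f = -2205 (f = 45*(-49) = -2205)
(p + 267*(-239)) + f = (286254 + 267*(-239)) - 2205 = (286254 - 63813) - 2205 = 222441 - 2205 = 220236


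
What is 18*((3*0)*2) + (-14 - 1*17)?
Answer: -31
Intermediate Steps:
18*((3*0)*2) + (-14 - 1*17) = 18*(0*2) + (-14 - 17) = 18*0 - 31 = 0 - 31 = -31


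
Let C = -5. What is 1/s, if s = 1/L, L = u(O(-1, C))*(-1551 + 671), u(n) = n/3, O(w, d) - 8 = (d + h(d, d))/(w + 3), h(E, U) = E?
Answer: -880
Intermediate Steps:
O(w, d) = 8 + 2*d/(3 + w) (O(w, d) = 8 + (d + d)/(w + 3) = 8 + (2*d)/(3 + w) = 8 + 2*d/(3 + w))
u(n) = n/3 (u(n) = n*(⅓) = n/3)
L = -880 (L = ((2*(12 - 5 + 4*(-1))/(3 - 1))/3)*(-1551 + 671) = ((2*(12 - 5 - 4)/2)/3)*(-880) = ((2*(½)*3)/3)*(-880) = ((⅓)*3)*(-880) = 1*(-880) = -880)
s = -1/880 (s = 1/(-880) = -1/880 ≈ -0.0011364)
1/s = 1/(-1/880) = -880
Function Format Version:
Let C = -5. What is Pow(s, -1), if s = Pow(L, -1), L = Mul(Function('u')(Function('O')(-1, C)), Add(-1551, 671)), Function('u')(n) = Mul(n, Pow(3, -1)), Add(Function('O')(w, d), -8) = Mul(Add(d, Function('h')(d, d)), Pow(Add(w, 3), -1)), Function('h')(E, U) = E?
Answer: -880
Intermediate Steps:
Function('O')(w, d) = Add(8, Mul(2, d, Pow(Add(3, w), -1))) (Function('O')(w, d) = Add(8, Mul(Add(d, d), Pow(Add(w, 3), -1))) = Add(8, Mul(Mul(2, d), Pow(Add(3, w), -1))) = Add(8, Mul(2, d, Pow(Add(3, w), -1))))
Function('u')(n) = Mul(Rational(1, 3), n) (Function('u')(n) = Mul(n, Rational(1, 3)) = Mul(Rational(1, 3), n))
L = -880 (L = Mul(Mul(Rational(1, 3), Mul(2, Pow(Add(3, -1), -1), Add(12, -5, Mul(4, -1)))), Add(-1551, 671)) = Mul(Mul(Rational(1, 3), Mul(2, Pow(2, -1), Add(12, -5, -4))), -880) = Mul(Mul(Rational(1, 3), Mul(2, Rational(1, 2), 3)), -880) = Mul(Mul(Rational(1, 3), 3), -880) = Mul(1, -880) = -880)
s = Rational(-1, 880) (s = Pow(-880, -1) = Rational(-1, 880) ≈ -0.0011364)
Pow(s, -1) = Pow(Rational(-1, 880), -1) = -880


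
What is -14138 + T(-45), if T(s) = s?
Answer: -14183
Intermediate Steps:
-14138 + T(-45) = -14138 - 45 = -14183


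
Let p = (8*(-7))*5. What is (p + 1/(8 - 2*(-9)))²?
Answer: 52983841/676 ≈ 78379.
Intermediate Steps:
p = -280 (p = -56*5 = -280)
(p + 1/(8 - 2*(-9)))² = (-280 + 1/(8 - 2*(-9)))² = (-280 + 1/(8 + 18))² = (-280 + 1/26)² = (-7279/26)² = 52983841/676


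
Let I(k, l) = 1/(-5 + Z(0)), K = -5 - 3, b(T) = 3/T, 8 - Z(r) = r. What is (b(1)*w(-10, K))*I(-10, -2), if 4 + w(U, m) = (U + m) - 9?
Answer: -31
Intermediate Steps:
Z(r) = 8 - r
K = -8
I(k, l) = ⅓ (I(k, l) = 1/(-5 + (8 - 1*0)) = 1/(-5 + (8 + 0)) = 1/(-5 + 8) = 1/3 = ⅓)
w(U, m) = -13 + U + m (w(U, m) = -4 + ((U + m) - 9) = -4 + (-9 + U + m) = -13 + U + m)
(b(1)*w(-10, K))*I(-10, -2) = ((3/1)*(-13 - 10 - 8))*(⅓) = ((3*1)*(-31))*(⅓) = (3*(-31))*(⅓) = -93*⅓ = -31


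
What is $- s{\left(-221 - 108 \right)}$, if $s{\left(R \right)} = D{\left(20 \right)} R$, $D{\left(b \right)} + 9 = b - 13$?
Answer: $-658$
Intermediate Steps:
$D{\left(b \right)} = -22 + b$ ($D{\left(b \right)} = -9 + \left(b - 13\right) = -9 + \left(-13 + b\right) = -22 + b$)
$s{\left(R \right)} = - 2 R$ ($s{\left(R \right)} = \left(-22 + 20\right) R = - 2 R$)
$- s{\left(-221 - 108 \right)} = - \left(-2\right) \left(-221 - 108\right) = - \left(-2\right) \left(-329\right) = \left(-1\right) 658 = -658$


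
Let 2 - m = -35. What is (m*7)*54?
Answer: 13986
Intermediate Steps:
m = 37 (m = 2 - 1*(-35) = 2 + 35 = 37)
(m*7)*54 = (37*7)*54 = 259*54 = 13986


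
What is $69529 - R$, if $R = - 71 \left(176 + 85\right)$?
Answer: $88060$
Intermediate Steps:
$R = -18531$ ($R = \left(-71\right) 261 = -18531$)
$69529 - R = 69529 - -18531 = 69529 + 18531 = 88060$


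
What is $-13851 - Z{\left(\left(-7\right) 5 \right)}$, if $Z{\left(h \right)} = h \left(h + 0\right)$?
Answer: $-15076$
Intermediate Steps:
$Z{\left(h \right)} = h^{2}$ ($Z{\left(h \right)} = h h = h^{2}$)
$-13851 - Z{\left(\left(-7\right) 5 \right)} = -13851 - \left(\left(-7\right) 5\right)^{2} = -13851 - \left(-35\right)^{2} = -13851 - 1225 = -15076$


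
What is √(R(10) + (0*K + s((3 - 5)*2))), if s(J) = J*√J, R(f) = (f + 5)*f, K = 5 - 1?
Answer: √(150 - 8*I) ≈ 12.252 - 0.32648*I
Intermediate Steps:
K = 4
R(f) = f*(5 + f) (R(f) = (5 + f)*f = f*(5 + f))
s(J) = J^(3/2)
√(R(10) + (0*K + s((3 - 5)*2))) = √(10*(5 + 10) + (0*4 + ((3 - 5)*2)^(3/2))) = √(10*15 + (0 + (-2*2)^(3/2))) = √(150 + (0 + (-4)^(3/2))) = √(150 + (0 - 8*I)) = √(150 - 8*I)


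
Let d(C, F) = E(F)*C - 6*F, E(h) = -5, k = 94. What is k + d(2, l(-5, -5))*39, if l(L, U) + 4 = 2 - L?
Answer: -998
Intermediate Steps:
l(L, U) = -2 - L (l(L, U) = -4 + (2 - L) = -2 - L)
d(C, F) = -6*F - 5*C (d(C, F) = -5*C - 6*F = -6*F - 5*C)
k + d(2, l(-5, -5))*39 = 94 + (-6*(-2 - 1*(-5)) - 5*2)*39 = 94 + (-6*(-2 + 5) - 10)*39 = 94 + (-6*3 - 10)*39 = 94 + (-18 - 10)*39 = 94 - 28*39 = 94 - 1092 = -998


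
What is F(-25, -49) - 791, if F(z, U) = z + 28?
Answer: -788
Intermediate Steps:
F(z, U) = 28 + z
F(-25, -49) - 791 = (28 - 25) - 791 = 3 - 791 = -788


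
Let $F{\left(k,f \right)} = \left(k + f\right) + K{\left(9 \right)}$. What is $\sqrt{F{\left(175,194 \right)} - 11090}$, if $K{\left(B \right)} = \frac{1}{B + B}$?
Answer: $\frac{i \sqrt{385954}}{6} \approx 103.54 i$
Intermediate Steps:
$K{\left(B \right)} = \frac{1}{2 B}$
$F{\left(k,f \right)} = \frac{1}{18} + f + k$ ($F{\left(k,f \right)} = \left(k + f\right) + \frac{1}{2 \cdot 9} = \left(f + k\right) + \frac{1}{2} \cdot \frac{1}{9} = \left(f + k\right) + \frac{1}{18} = \frac{1}{18} + f + k$)
$\sqrt{F{\left(175,194 \right)} - 11090} = \sqrt{\left(\frac{1}{18} + 194 + 175\right) - 11090} = \sqrt{\frac{6643}{18} - 11090} = \sqrt{- \frac{192977}{18}} = \frac{i \sqrt{385954}}{6}$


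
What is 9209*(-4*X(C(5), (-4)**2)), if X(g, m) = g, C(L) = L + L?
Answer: -368360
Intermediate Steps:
C(L) = 2*L
9209*(-4*X(C(5), (-4)**2)) = 9209*(-8*5) = 9209*(-4*10) = 9209*(-40) = -368360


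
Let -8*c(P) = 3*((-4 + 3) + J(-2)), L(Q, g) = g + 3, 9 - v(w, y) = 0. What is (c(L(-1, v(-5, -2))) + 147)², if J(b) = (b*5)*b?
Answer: 1252161/64 ≈ 19565.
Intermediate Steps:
J(b) = 5*b² (J(b) = (5*b)*b = 5*b²)
v(w, y) = 9 (v(w, y) = 9 - 1*0 = 9 + 0 = 9)
L(Q, g) = 3 + g
c(P) = -57/8 (c(P) = -3*((-4 + 3) + 5*(-2)²)/8 = -3*(-1 + 5*4)/8 = -3*(-1 + 20)/8 = -3*19/8 = -⅛*57 = -57/8)
(c(L(-1, v(-5, -2))) + 147)² = (-57/8 + 147)² = (1119/8)² = 1252161/64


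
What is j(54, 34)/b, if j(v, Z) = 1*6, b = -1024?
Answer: -3/512 ≈ -0.0058594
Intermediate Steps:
j(v, Z) = 6
j(54, 34)/b = 6/(-1024) = 6*(-1/1024) = -3/512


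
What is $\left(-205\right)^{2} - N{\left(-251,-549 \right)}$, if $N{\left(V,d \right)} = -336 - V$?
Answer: $42110$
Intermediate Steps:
$\left(-205\right)^{2} - N{\left(-251,-549 \right)} = \left(-205\right)^{2} - \left(-336 - -251\right) = 42025 - \left(-336 + 251\right) = 42025 - -85 = 42025 + 85 = 42110$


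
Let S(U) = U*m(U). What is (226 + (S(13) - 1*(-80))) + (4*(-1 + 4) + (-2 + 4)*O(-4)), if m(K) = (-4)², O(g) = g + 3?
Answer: 524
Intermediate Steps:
O(g) = 3 + g
m(K) = 16
S(U) = 16*U (S(U) = U*16 = 16*U)
(226 + (S(13) - 1*(-80))) + (4*(-1 + 4) + (-2 + 4)*O(-4)) = (226 + (16*13 - 1*(-80))) + (4*(-1 + 4) + (-2 + 4)*(3 - 4)) = (226 + (208 + 80)) + (4*3 + 2*(-1)) = (226 + 288) + (12 - 2) = 514 + 10 = 524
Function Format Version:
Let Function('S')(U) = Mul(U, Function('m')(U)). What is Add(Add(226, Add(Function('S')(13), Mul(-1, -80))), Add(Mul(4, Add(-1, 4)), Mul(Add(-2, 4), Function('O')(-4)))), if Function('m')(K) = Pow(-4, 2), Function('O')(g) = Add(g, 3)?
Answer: 524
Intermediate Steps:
Function('O')(g) = Add(3, g)
Function('m')(K) = 16
Function('S')(U) = Mul(16, U) (Function('S')(U) = Mul(U, 16) = Mul(16, U))
Add(Add(226, Add(Function('S')(13), Mul(-1, -80))), Add(Mul(4, Add(-1, 4)), Mul(Add(-2, 4), Function('O')(-4)))) = Add(Add(226, Add(Mul(16, 13), Mul(-1, -80))), Add(Mul(4, Add(-1, 4)), Mul(Add(-2, 4), Add(3, -4)))) = Add(Add(226, Add(208, 80)), Add(Mul(4, 3), Mul(2, -1))) = Add(Add(226, 288), Add(12, -2)) = Add(514, 10) = 524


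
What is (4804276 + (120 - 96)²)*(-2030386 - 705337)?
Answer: -13144744127996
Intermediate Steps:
(4804276 + (120 - 96)²)*(-2030386 - 705337) = (4804276 + 24²)*(-2735723) = (4804276 + 576)*(-2735723) = 4804852*(-2735723) = -13144744127996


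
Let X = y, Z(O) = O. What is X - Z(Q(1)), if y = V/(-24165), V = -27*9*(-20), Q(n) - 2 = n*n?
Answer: -573/179 ≈ -3.2011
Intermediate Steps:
Q(n) = 2 + n² (Q(n) = 2 + n*n = 2 + n²)
V = 4860 (V = -243*(-20) = 4860)
y = -36/179 (y = 4860/(-24165) = 4860*(-1/24165) = -36/179 ≈ -0.20112)
X = -36/179 ≈ -0.20112
X - Z(Q(1)) = -36/179 - (2 + 1²) = -36/179 - (2 + 1) = -36/179 - 1*3 = -36/179 - 3 = -573/179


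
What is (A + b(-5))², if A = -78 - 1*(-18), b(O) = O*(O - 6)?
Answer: 25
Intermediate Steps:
b(O) = O*(-6 + O)
A = -60 (A = -78 + 18 = -60)
(A + b(-5))² = (-60 - 5*(-6 - 5))² = (-60 - 5*(-11))² = (-60 + 55)² = (-5)² = 25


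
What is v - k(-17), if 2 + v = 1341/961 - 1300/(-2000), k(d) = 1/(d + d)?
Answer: 24451/326740 ≈ 0.074833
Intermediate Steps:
k(d) = 1/(2*d)
v = 873/19220 (v = -2 + (1341/961 - 1300/(-2000)) = -2 + (1341*(1/961) - 1300*(-1/2000)) = -2 + (1341/961 + 13/20) = -2 + 39313/19220 = 873/19220 ≈ 0.045421)
v - k(-17) = 873/19220 - 1/(2*(-17)) = 873/19220 - (-1)/(2*17) = 873/19220 - 1*(-1/34) = 873/19220 + 1/34 = 24451/326740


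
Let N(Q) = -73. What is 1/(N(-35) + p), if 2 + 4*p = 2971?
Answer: 4/2677 ≈ 0.0014942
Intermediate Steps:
p = 2969/4 (p = -½ + (¼)*2971 = -½ + 2971/4 = 2969/4 ≈ 742.25)
1/(N(-35) + p) = 1/(-73 + 2969/4) = 1/(2677/4) = 4/2677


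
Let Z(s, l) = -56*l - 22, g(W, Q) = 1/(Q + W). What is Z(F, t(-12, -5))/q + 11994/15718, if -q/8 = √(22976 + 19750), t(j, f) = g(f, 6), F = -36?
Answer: 5997/7859 + 13*√42726/56968 ≈ 0.81024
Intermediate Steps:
t(j, f) = 1/(6 + f)
Z(s, l) = -22 - 56*l
q = -8*√42726 (q = -8*√(22976 + 19750) = -8*√42726 ≈ -1653.6)
Z(F, t(-12, -5))/q + 11994/15718 = (-22 - 56/(6 - 5))/((-8*√42726)) + 11994/15718 = (-22 - 56/1)*(-√42726/341808) + 11994*(1/15718) = (-22 - 56*1)*(-√42726/341808) + 5997/7859 = (-22 - 56)*(-√42726/341808) + 5997/7859 = -(-13)*√42726/56968 + 5997/7859 = 13*√42726/56968 + 5997/7859 = 5997/7859 + 13*√42726/56968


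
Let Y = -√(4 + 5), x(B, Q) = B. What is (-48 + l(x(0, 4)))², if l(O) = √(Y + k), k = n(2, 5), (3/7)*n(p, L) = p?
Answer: (144 - √15)²/9 ≈ 2181.7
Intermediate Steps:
n(p, L) = 7*p/3
k = 14/3 (k = (7/3)*2 = 14/3 ≈ 4.6667)
Y = -3 (Y = -√9 = -1*3 = -3)
l(O) = √15/3 (l(O) = √(-3 + 14/3) = √(5/3) = √15/3)
(-48 + l(x(0, 4)))² = (-48 + √15/3)²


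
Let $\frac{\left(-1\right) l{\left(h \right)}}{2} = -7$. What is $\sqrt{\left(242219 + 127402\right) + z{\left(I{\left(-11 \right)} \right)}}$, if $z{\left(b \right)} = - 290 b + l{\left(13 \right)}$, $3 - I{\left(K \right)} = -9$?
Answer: $\sqrt{366155} \approx 605.11$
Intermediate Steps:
$I{\left(K \right)} = 12$ ($I{\left(K \right)} = 3 - -9 = 3 + 9 = 12$)
$l{\left(h \right)} = 14$ ($l{\left(h \right)} = \left(-2\right) \left(-7\right) = 14$)
$z{\left(b \right)} = 14 - 290 b$ ($z{\left(b \right)} = - 290 b + 14 = 14 - 290 b$)
$\sqrt{\left(242219 + 127402\right) + z{\left(I{\left(-11 \right)} \right)}} = \sqrt{\left(242219 + 127402\right) + \left(14 - 3480\right)} = \sqrt{369621 + \left(14 - 3480\right)} = \sqrt{369621 - 3466} = \sqrt{366155}$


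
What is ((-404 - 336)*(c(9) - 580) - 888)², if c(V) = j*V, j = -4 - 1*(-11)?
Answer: 145688782864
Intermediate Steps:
j = 7 (j = -4 + 11 = 7)
c(V) = 7*V
((-404 - 336)*(c(9) - 580) - 888)² = ((-404 - 336)*(7*9 - 580) - 888)² = (-740*(63 - 580) - 888)² = (-740*(-517) - 888)² = (382580 - 888)² = 381692² = 145688782864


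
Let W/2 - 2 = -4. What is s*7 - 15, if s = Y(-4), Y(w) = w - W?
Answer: -15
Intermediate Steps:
W = -4 (W = 4 + 2*(-4) = 4 - 8 = -4)
Y(w) = 4 + w (Y(w) = w - 1*(-4) = w + 4 = 4 + w)
s = 0 (s = 4 - 4 = 0)
s*7 - 15 = 0*7 - 15 = 0 - 15 = -15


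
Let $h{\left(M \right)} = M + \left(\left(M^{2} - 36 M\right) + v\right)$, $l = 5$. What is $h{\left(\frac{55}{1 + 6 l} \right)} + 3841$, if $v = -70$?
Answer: $\frac{3567281}{961} \approx 3712.1$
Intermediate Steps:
$h{\left(M \right)} = -70 + M^{2} - 35 M$ ($h{\left(M \right)} = M - \left(70 - M^{2} + 36 M\right) = -70 + M^{2} - 35 M$)
$h{\left(\frac{55}{1 + 6 l} \right)} + 3841 = \left(-70 + \left(\frac{55}{1 + 6 \cdot 5}\right)^{2} - 35 \frac{55}{1 + 6 \cdot 5}\right) + 3841 = \left(-70 + \left(\frac{55}{1 + 30}\right)^{2} - 35 \frac{55}{1 + 30}\right) + 3841 = \left(-70 + \left(\frac{55}{31}\right)^{2} - 35 \cdot \frac{55}{31}\right) + 3841 = \left(-70 + \left(55 \cdot \frac{1}{31}\right)^{2} - 35 \cdot 55 \cdot \frac{1}{31}\right) + 3841 = \left(-70 + \left(\frac{55}{31}\right)^{2} - \frac{1925}{31}\right) + 3841 = \left(-70 + \frac{3025}{961} - \frac{1925}{31}\right) + 3841 = - \frac{123920}{961} + 3841 = \frac{3567281}{961}$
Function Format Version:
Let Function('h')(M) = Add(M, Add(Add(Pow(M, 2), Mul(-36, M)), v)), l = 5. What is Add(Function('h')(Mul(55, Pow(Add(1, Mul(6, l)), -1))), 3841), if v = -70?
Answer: Rational(3567281, 961) ≈ 3712.1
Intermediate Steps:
Function('h')(M) = Add(-70, Pow(M, 2), Mul(-35, M)) (Function('h')(M) = Add(M, Add(Add(Pow(M, 2), Mul(-36, M)), -70)) = Add(M, Add(-70, Pow(M, 2), Mul(-36, M))) = Add(-70, Pow(M, 2), Mul(-35, M)))
Add(Function('h')(Mul(55, Pow(Add(1, Mul(6, l)), -1))), 3841) = Add(Add(-70, Pow(Mul(55, Pow(Add(1, Mul(6, 5)), -1)), 2), Mul(-35, Mul(55, Pow(Add(1, Mul(6, 5)), -1)))), 3841) = Add(Add(-70, Pow(Mul(55, Pow(Add(1, 30), -1)), 2), Mul(-35, Mul(55, Pow(Add(1, 30), -1)))), 3841) = Add(Add(-70, Pow(Mul(55, Pow(31, -1)), 2), Mul(-35, Mul(55, Pow(31, -1)))), 3841) = Add(Add(-70, Pow(Mul(55, Rational(1, 31)), 2), Mul(-35, Mul(55, Rational(1, 31)))), 3841) = Add(Add(-70, Pow(Rational(55, 31), 2), Mul(-35, Rational(55, 31))), 3841) = Add(Add(-70, Rational(3025, 961), Rational(-1925, 31)), 3841) = Add(Rational(-123920, 961), 3841) = Rational(3567281, 961)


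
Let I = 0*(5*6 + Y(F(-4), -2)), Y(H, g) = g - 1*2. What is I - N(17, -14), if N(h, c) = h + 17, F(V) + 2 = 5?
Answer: -34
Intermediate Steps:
F(V) = 3 (F(V) = -2 + 5 = 3)
N(h, c) = 17 + h
Y(H, g) = -2 + g (Y(H, g) = g - 2 = -2 + g)
I = 0 (I = 0*(5*6 + (-2 - 2)) = 0*(30 - 4) = 0*26 = 0)
I - N(17, -14) = 0 - (17 + 17) = 0 - 1*34 = 0 - 34 = -34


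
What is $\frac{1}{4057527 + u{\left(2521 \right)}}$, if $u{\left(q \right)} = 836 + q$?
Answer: $\frac{1}{4060884} \approx 2.4625 \cdot 10^{-7}$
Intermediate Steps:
$\frac{1}{4057527 + u{\left(2521 \right)}} = \frac{1}{4057527 + \left(836 + 2521\right)} = \frac{1}{4057527 + 3357} = \frac{1}{4060884}$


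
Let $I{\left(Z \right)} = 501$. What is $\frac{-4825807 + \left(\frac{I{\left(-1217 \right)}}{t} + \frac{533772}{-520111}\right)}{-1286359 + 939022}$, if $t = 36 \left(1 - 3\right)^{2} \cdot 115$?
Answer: $\frac{13854956140827943}{997208945126640} \approx 13.894$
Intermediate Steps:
$t = 16560$ ($t = 36 \left(-2\right)^{2} \cdot 115 = 36 \cdot 4 \cdot 115 = 144 \cdot 115 = 16560$)
$\frac{-4825807 + \left(\frac{I{\left(-1217 \right)}}{t} + \frac{533772}{-520111}\right)}{-1286359 + 939022} = \frac{-4825807 + \left(\frac{501}{16560} + \frac{533772}{-520111}\right)}{-1286359 + 939022} = \frac{-4825807 + \left(501 \cdot \frac{1}{16560} + 533772 \left(- \frac{1}{520111}\right)\right)}{-347337} = \left(-4825807 + \left(\frac{167}{5520} - \frac{533772}{520111}\right)\right) \left(- \frac{1}{347337}\right) = \left(-4825807 - \frac{2859562903}{2871012720}\right) \left(- \frac{1}{347337}\right) = \left(- \frac{13854956140827943}{2871012720}\right) \left(- \frac{1}{347337}\right) = \frac{13854956140827943}{997208945126640}$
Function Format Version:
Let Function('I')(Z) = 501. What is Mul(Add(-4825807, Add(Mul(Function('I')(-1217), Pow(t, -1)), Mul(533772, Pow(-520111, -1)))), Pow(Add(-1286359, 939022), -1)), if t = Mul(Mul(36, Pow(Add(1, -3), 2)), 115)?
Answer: Rational(13854956140827943, 997208945126640) ≈ 13.894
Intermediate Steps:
t = 16560 (t = Mul(Mul(36, Pow(-2, 2)), 115) = Mul(Mul(36, 4), 115) = Mul(144, 115) = 16560)
Mul(Add(-4825807, Add(Mul(Function('I')(-1217), Pow(t, -1)), Mul(533772, Pow(-520111, -1)))), Pow(Add(-1286359, 939022), -1)) = Mul(Add(-4825807, Add(Mul(501, Pow(16560, -1)), Mul(533772, Pow(-520111, -1)))), Pow(Add(-1286359, 939022), -1)) = Mul(Add(-4825807, Add(Mul(501, Rational(1, 16560)), Mul(533772, Rational(-1, 520111)))), Pow(-347337, -1)) = Mul(Add(-4825807, Add(Rational(167, 5520), Rational(-533772, 520111))), Rational(-1, 347337)) = Mul(Add(-4825807, Rational(-2859562903, 2871012720)), Rational(-1, 347337)) = Mul(Rational(-13854956140827943, 2871012720), Rational(-1, 347337)) = Rational(13854956140827943, 997208945126640)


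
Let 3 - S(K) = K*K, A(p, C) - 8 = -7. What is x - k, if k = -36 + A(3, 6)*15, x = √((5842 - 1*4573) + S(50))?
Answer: 21 + 2*I*√307 ≈ 21.0 + 35.043*I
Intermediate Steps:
A(p, C) = 1 (A(p, C) = 8 - 7 = 1)
S(K) = 3 - K² (S(K) = 3 - K*K = 3 - K²)
x = 2*I*√307 (x = √((5842 - 1*4573) + (3 - 1*50²)) = √((5842 - 4573) + (3 - 1*2500)) = √(1269 + (3 - 2500)) = √(1269 - 2497) = √(-1228) = 2*I*√307 ≈ 35.043*I)
k = -21 (k = -36 + 1*15 = -36 + 15 = -21)
x - k = 2*I*√307 - 1*(-21) = 2*I*√307 + 21 = 21 + 2*I*√307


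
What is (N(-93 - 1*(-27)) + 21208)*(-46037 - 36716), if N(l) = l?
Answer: -1749563926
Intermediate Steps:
(N(-93 - 1*(-27)) + 21208)*(-46037 - 36716) = ((-93 - 1*(-27)) + 21208)*(-46037 - 36716) = ((-93 + 27) + 21208)*(-82753) = (-66 + 21208)*(-82753) = 21142*(-82753) = -1749563926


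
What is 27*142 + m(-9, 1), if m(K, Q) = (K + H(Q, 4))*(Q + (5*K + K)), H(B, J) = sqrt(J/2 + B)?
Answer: 4311 - 53*sqrt(3) ≈ 4219.2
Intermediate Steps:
H(B, J) = sqrt(B + J/2) (H(B, J) = sqrt(J*(1/2) + B) = sqrt(J/2 + B) = sqrt(B + J/2))
m(K, Q) = (K + sqrt(8 + 4*Q)/2)*(Q + 6*K) (m(K, Q) = (K + sqrt(2*4 + 4*Q)/2)*(Q + (5*K + K)) = (K + sqrt(8 + 4*Q)/2)*(Q + 6*K))
27*142 + m(-9, 1) = 27*142 + (6*(-9)**2 - 9*1 + 1*sqrt(2 + 1) + 6*(-9)*sqrt(2 + 1)) = 3834 + (6*81 - 9 + 1*sqrt(3) + 6*(-9)*sqrt(3)) = 3834 + (486 - 9 + sqrt(3) - 54*sqrt(3)) = 3834 + (477 - 53*sqrt(3)) = 4311 - 53*sqrt(3)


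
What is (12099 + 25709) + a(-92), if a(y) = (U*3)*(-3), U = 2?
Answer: 37790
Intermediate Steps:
a(y) = -18 (a(y) = (2*3)*(-3) = 6*(-3) = -18)
(12099 + 25709) + a(-92) = (12099 + 25709) - 18 = 37808 - 18 = 37790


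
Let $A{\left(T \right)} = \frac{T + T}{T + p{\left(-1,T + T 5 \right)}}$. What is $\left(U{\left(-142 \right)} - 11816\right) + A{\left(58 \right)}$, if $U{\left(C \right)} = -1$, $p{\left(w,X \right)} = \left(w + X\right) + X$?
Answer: $- \frac{8898085}{753} \approx -11817.0$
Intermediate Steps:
$p{\left(w,X \right)} = w + 2 X$ ($p{\left(w,X \right)} = \left(X + w\right) + X = w + 2 X$)
$A{\left(T \right)} = \frac{2 T}{-1 + 13 T}$ ($A{\left(T \right)} = \frac{T + T}{T + \left(-1 + 2 \left(T + T 5\right)\right)} = \frac{2 T}{T + \left(-1 + 2 \left(T + 5 T\right)\right)} = \frac{2 T}{T + \left(-1 + 2 \cdot 6 T\right)} = \frac{2 T}{T + \left(-1 + 12 T\right)} = \frac{2 T}{-1 + 13 T}$)
$\left(U{\left(-142 \right)} - 11816\right) + A{\left(58 \right)} = \left(-1 - 11816\right) + 2 \cdot 58 \frac{1}{-1 + 13 \cdot 58} = -11817 + 2 \cdot 58 \frac{1}{-1 + 754} = -11817 + 2 \cdot 58 \cdot \frac{1}{753} = -11817 + \frac{116}{753} = - \frac{8898085}{753}$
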